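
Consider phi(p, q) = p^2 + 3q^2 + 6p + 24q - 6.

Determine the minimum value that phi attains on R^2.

-63

phi(p,q) separates as A(p) + B(q) − 6, so its minimum is min A + min B − 6.
A'(p) = 2p + 6 vanishes at p ∈ {-3}; B'(q) = 6q + 24 vanishes at q ∈ {-4}.
Local minima of A (where A''>0): A(-3)=-9. Local minima of B: B(-4)=-48.
So the global minimum of phi is A(-3) + B(-4) − 6 = -9 − 48 − 6 = -63, attained at (-3, -4).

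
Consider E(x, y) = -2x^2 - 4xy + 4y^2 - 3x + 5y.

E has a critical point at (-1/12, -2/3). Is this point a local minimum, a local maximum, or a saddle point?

The Hessian of E is constant: H = [[-4, -4], [-4, 8]].
det(H) = (-4)·8 − (-4)² = -48.
Since det(H) < 0, H is indefinite and the critical point is a saddle point.

saddle point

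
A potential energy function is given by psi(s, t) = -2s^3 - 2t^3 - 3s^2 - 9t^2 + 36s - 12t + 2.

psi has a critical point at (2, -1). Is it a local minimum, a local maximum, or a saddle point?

local maximum

The mixed partial ∂²psi/∂s∂t is 0, so the Hessian at any point is diag(psi_ss, psi_tt) = diag(-6(2s + 1), -6(2t + 3)).
At (2, -1): H = diag(-30, -6).
Both eigenvalues are negative, so H is negative definite: a local maximum.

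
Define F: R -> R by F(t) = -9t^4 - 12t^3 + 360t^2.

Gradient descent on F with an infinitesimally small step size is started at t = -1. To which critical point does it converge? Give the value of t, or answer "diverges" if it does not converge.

F'(t) = -36t(t - 4)(t + 5), so F'(-1) = -720.
Gradient descent moves in the -F' direction, i.e. t is increasing.
The nearest critical point in that direction is t = 0, where F'' = 720 > 0 (a local minimum). The iterate converges there.

0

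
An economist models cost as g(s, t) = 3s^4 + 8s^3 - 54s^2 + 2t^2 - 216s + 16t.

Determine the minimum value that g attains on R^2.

g(s,t) separates as P(s) + Q(t), so its minimum is min P + min Q.
P'(s) = 12(s - 3)(s + 2)(s + 3) vanishes at s ∈ {-3, -2, 3}; Q'(t) = 4(t + 4) vanishes at t ∈ {-4}.
Local minima of P (where P''>0): P(-3)=189, P(3)=-675. Local minima of Q: Q(-4)=-32.
So the global minimum of g is P(3) + Q(-4) = -675 − 32 = -707, attained at (3, -4).

-707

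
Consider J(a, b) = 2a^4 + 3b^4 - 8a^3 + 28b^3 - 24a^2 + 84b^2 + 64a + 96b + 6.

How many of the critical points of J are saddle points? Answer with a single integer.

J separates as a function of a plus a function of b, so ∇J=0 decouples.
∂J/∂a = 8(a - 4)(a - 1)(a + 2) = 0 at a ∈ {-2, 1, 4}; ∂J/∂b = 12(b + 1)(b + 2)(b + 4) = 0 at b ∈ {-4, -2, -1}.
The Hessian is diagonal: diag(J_aa, J_bb). Second derivatives: J_aa(-2)=144, J_aa(1)=-72, J_aa(4)=144; J_bb(-4)=72, J_bb(-2)=-24, J_bb(-1)=36.
Saddle points occur where the two diagonal entries have opposite signs: (-2, -2), (1, -4), (1, -1), (4, -2). Count: 4.

4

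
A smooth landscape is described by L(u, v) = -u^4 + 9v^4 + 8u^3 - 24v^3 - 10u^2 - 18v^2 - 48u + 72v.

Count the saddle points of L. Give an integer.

L separates as a function of u plus a function of v, so ∇L=0 decouples.
∂L/∂u = -4(u - 4)(u - 3)(u + 1) = 0 at u ∈ {-1, 3, 4}; ∂L/∂v = 36(v - 2)(v - 1)(v + 1) = 0 at v ∈ {-1, 1, 2}.
The Hessian is diagonal: diag(L_uu, L_vv). Second derivatives: L_uu(-1)=-80, L_uu(3)=16, L_uu(4)=-20; L_vv(-1)=216, L_vv(1)=-72, L_vv(2)=108.
Saddle points occur where the two diagonal entries have opposite signs: (-1, -1), (-1, 2), (3, 1), (4, -1), (4, 2). Count: 5.

5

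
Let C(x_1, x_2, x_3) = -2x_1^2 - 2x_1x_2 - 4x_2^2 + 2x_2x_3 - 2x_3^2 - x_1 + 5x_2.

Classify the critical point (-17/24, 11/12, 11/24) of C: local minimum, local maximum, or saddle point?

The Hessian is constant: H = [[-4, -2, 0], [-2, -8, 2], [0, 2, -4]].
Leading principal minors: Δ₁ = -4, Δ₂ = 28, Δ₃ = -96.
The minors alternate sign starting negative (−, +, −), so H is negative definite: a local maximum.

local maximum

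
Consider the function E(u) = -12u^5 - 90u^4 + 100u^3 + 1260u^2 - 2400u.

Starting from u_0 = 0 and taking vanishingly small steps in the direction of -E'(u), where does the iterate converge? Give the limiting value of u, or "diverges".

1

E'(u) = -60(u - 2)(u - 1)(u + 4)(u + 5), so E'(0) = -2400.
Gradient descent moves in the -E' direction, i.e. u is increasing.
The nearest critical point in that direction is u = 1, where E'' = 1800 > 0 (a local minimum). The iterate converges there.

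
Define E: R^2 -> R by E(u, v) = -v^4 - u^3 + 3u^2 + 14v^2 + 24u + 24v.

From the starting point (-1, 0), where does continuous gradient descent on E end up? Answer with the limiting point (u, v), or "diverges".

E is separable, so gradient descent decouples: u follows -∂E/∂u, v follows -∂E/∂v.
∂E/∂u = -3(u - 4)(u + 2); at u=-1 this is 15, so u decreases.
∂E/∂v = -4(v - 3)(v + 1)(v + 2); at v=0 this is 24, so v decreases.
u converges to its nearest critical value -2 (a local min of the u-part); v converges to -1. The iterate converges to (-2, -1).

(-2, -1)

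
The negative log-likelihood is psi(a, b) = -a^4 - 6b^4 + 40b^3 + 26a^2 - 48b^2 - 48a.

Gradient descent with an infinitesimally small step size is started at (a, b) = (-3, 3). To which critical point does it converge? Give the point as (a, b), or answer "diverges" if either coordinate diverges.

psi is separable, so gradient descent decouples: a follows -∂psi/∂a, b follows -∂psi/∂b.
∂psi/∂a = -4(a - 3)(a - 1)(a + 4); at a=-3 this is -96, so a increases.
∂psi/∂b = -24b(b - 4)(b - 1); at b=3 this is 144, so b decreases.
a converges to its nearest critical value 1 (a local min of the a-part); b converges to 1. The iterate converges to (1, 1).

(1, 1)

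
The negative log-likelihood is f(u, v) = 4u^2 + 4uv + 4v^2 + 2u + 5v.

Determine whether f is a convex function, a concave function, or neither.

convex

f is quadratic, so its Hessian is the constant matrix H = [[8, 4], [4, 8]].
det(H) = 48, tr(H) = 16.
det(H) > 0 and tr(H) > 0, so H is positive definite everywhere: convex.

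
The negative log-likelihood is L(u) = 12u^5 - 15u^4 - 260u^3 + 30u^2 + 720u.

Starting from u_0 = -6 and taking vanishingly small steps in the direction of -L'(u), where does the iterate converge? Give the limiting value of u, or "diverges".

diverges

L'(u) = 60(u - 4)(u - 1)(u + 1)(u + 3), so L'(-6) = 63000.
Gradient descent moves in the -L' direction, i.e. u is decreasing.
There is no critical point below u=-6, and L' keeps the same sign, so the iterate runs off to −∞.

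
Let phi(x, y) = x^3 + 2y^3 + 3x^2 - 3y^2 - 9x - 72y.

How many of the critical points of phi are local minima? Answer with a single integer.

phi separates as a function of x plus a function of y, so ∇phi=0 decouples.
∂phi/∂x = 3(x - 1)(x + 3) = 0 at x ∈ {-3, 1}; ∂phi/∂y = 6(y - 4)(y + 3) = 0 at y ∈ {-3, 4}.
The Hessian is diagonal: diag(phi_xx, phi_yy). Second derivatives: phi_xx(-3)=-12, phi_xx(1)=12; phi_yy(-3)=-42, phi_yy(4)=42.
Local minima occur where both diagonal entries positive: (1, 4). Count: 1.

1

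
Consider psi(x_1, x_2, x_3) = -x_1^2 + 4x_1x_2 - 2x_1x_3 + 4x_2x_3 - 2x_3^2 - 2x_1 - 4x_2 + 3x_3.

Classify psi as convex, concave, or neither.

psi is quadratic, so its Hessian is the constant matrix H = [[-2, 4, -2], [4, 0, 4], [-2, 4, -4]].
Leading principal minors: -2, -16, 32.
Neither pattern holds ⇒ H is indefinite ⇒ neither convex nor concave.

neither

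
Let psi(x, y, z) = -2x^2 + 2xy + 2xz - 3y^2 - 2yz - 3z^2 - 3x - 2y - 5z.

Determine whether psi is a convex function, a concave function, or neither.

psi is quadratic, so its Hessian is the constant matrix H = [[-4, 2, 2], [2, -6, -2], [2, -2, -6]].
Leading principal minors: -4, 20, -96.
Signs alternate −, +, − ⇒ H ≺ 0 ⇒ concave.

concave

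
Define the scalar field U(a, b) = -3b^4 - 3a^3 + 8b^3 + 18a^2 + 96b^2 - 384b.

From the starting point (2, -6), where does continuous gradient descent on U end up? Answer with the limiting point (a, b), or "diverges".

U is separable, so gradient descent decouples: a follows -∂U/∂a, b follows -∂U/∂b.
∂U/∂a = -9a(a - 4); at a=2 this is 36, so a decreases.
∂U/∂b = -12(b - 4)(b - 2)(b + 4); at b=-6 this is 1920, so b decreases.
The b-coordinate has no critical point in that direction and runs off to infinity.

diverges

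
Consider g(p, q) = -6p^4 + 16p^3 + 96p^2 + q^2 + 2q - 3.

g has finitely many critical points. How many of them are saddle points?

2

g separates as a function of p plus a function of q, so ∇g=0 decouples.
∂g/∂p = -24p(p - 4)(p + 2) = 0 at p ∈ {-2, 0, 4}; ∂g/∂q = 2(q + 1) = 0 at q ∈ {-1}.
The Hessian is diagonal: diag(g_pp, g_qq). Second derivatives: g_pp(-2)=-288, g_pp(0)=192, g_pp(4)=-576; g_qq(-1)=2.
Saddle points occur where the two diagonal entries have opposite signs: (-2, -1), (4, -1). Count: 2.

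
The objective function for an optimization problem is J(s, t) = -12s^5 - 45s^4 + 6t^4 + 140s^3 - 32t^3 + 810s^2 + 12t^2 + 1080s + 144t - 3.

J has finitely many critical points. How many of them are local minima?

4

J separates as a function of s plus a function of t, so ∇J=0 decouples.
∂J/∂s = -60(s - 3)(s + 1)(s + 2)(s + 3) = 0 at s ∈ {-3, -2, -1, 3}; ∂J/∂t = 24(t - 3)(t - 2)(t + 1) = 0 at t ∈ {-1, 2, 3}.
The Hessian is diagonal: diag(J_ss, J_tt). Second derivatives: J_ss(-3)=720, J_ss(-2)=-300, J_ss(-1)=480, J_ss(3)=-7200; J_tt(-1)=288, J_tt(2)=-72, J_tt(3)=96.
Local minima occur where both diagonal entries positive: (-3, -1), (-3, 3), (-1, -1), (-1, 3). Count: 4.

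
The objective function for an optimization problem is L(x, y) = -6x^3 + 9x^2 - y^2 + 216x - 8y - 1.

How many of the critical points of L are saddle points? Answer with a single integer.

L separates as a function of x plus a function of y, so ∇L=0 decouples.
∂L/∂x = -18(x - 4)(x + 3) = 0 at x ∈ {-3, 4}; ∂L/∂y = -2(y + 4) = 0 at y ∈ {-4}.
The Hessian is diagonal: diag(L_xx, L_yy). Second derivatives: L_xx(-3)=126, L_xx(4)=-126; L_yy(-4)=-2.
Saddle points occur where the two diagonal entries have opposite signs: (-3, -4). Count: 1.

1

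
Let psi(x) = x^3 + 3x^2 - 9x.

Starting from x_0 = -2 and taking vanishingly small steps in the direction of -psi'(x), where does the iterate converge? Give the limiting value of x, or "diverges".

1

psi'(x) = 3(x - 1)(x + 3), so psi'(-2) = -9.
Gradient descent moves in the -psi' direction, i.e. x is increasing.
The nearest critical point in that direction is x = 1, where psi'' = 12 > 0 (a local minimum). The iterate converges there.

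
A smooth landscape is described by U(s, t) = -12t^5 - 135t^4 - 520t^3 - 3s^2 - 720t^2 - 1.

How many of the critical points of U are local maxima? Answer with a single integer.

2

U separates as a function of s plus a function of t, so ∇U=0 decouples.
∂U/∂s = -6s = 0 at s ∈ {0}; ∂U/∂t = -60t(t + 2)(t + 3)(t + 4) = 0 at t ∈ {-4, -3, -2, 0}.
The Hessian is diagonal: diag(U_ss, U_tt). Second derivatives: U_ss(0)=-6; U_tt(-4)=480, U_tt(-3)=-180, U_tt(-2)=240, U_tt(0)=-1440.
Local maxima occur where both diagonal entries negative: (0, -3), (0, 0). Count: 2.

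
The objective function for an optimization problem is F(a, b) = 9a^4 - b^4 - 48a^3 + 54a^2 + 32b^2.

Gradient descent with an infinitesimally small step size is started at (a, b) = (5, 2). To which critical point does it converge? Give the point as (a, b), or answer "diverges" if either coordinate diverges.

(3, 0)

F is separable, so gradient descent decouples: a follows -∂F/∂a, b follows -∂F/∂b.
∂F/∂a = 36a(a - 3)(a - 1); at a=5 this is 1440, so a decreases.
∂F/∂b = -4b(b - 4)(b + 4); at b=2 this is 96, so b decreases.
a converges to its nearest critical value 3 (a local min of the a-part); b converges to 0. The iterate converges to (3, 0).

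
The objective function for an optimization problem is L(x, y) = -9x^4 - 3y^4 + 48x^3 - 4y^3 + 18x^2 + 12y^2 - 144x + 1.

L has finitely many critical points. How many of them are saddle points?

L separates as a function of x plus a function of y, so ∇L=0 decouples.
∂L/∂x = -36(x - 4)(x - 1)(x + 1) = 0 at x ∈ {-1, 1, 4}; ∂L/∂y = -12y(y - 1)(y + 2) = 0 at y ∈ {-2, 0, 1}.
The Hessian is diagonal: diag(L_xx, L_yy). Second derivatives: L_xx(-1)=-360, L_xx(1)=216, L_xx(4)=-540; L_yy(-2)=-72, L_yy(0)=24, L_yy(1)=-36.
Saddle points occur where the two diagonal entries have opposite signs: (-1, 0), (1, -2), (1, 1), (4, 0). Count: 4.

4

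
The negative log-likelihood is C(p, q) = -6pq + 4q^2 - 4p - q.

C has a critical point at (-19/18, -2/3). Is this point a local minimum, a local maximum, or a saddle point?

The Hessian of C is constant: H = [[0, -6], [-6, 8]].
det(H) = 0·8 − (-6)² = -36.
Since det(H) < 0, H is indefinite and the critical point is a saddle point.

saddle point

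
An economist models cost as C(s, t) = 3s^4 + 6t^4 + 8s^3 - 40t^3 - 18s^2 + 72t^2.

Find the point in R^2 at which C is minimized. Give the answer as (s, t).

(-3, 0)

C(s,t) separates as P(s) + Q(t), so its minimum is min P + min Q.
P'(s) = 12s(s - 1)(s + 3) vanishes at s ∈ {-3, 0, 1}; Q'(t) = 24t(t - 3)(t - 2) vanishes at t ∈ {0, 2, 3}.
Local minima of P (where P''>0): P(-3)=-135, P(1)=-7. Local minima of Q: Q(0)=0, Q(3)=54.
So the global minimum of C is P(-3) + Q(0) = -135 + 0 = -135, attained at (-3, 0).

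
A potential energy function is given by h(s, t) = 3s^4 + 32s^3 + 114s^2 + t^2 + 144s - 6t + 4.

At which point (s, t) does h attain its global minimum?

(-1, 3)

h(s,t) separates as P(s) + Q(t) + 4, so its minimum is min P + min Q + 4.
P'(s) = 12(s + 1)(s + 3)(s + 4) vanishes at s ∈ {-4, -3, -1}; Q'(t) = 2(t - 3) vanishes at t ∈ {3}.
Local minima of P (where P''>0): P(-4)=-32, P(-1)=-59. Local minima of Q: Q(3)=-9.
So the global minimum of h is P(-1) + Q(3) + 4 = -59 − 9 + 4 = -64, attained at (-1, 3).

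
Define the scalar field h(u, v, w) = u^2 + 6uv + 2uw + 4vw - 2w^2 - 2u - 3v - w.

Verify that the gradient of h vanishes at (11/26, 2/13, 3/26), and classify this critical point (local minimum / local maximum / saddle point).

∇h = (2u + 6v + 2w - 2, 6u + 4w - 3, 2u + 4v - 4w - 1); substituting (11/26, 2/13, 3/26) gives ∇h = (0, 0, 0), so (11/26, 2/13, 3/26) is indeed a critical point.
The Hessian is constant: H = [[2, 6, 2], [6, 0, 4], [2, 4, -4]].
Leading principal minors: Δ₁ = 2, Δ₂ = -36, Δ₃ = 208.
The minors fit neither the all-positive nor the alternating-sign pattern, so H is indefinite: a saddle point.

saddle point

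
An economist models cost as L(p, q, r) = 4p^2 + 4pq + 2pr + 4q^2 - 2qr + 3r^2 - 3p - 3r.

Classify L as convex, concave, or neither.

L is quadratic, so its Hessian is the constant matrix H = [[8, 4, 2], [4, 8, -2], [2, -2, 6]].
Leading principal minors: 8, 48, 192.
All positive ⇒ H ≻ 0 ⇒ convex.

convex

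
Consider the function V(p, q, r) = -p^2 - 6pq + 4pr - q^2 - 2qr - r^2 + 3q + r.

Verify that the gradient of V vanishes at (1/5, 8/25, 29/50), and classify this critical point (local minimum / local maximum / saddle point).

∇V = (-2p - 6q + 4r, -6p - 2q - 2r + 3, 4p - 2q - 2r + 1); substituting (1/5, 8/25, 29/50) gives ∇V = (0, 0, 0), so (1/5, 8/25, 29/50) is indeed a critical point.
The Hessian is constant: H = [[-2, -6, 4], [-6, -2, -2], [4, -2, -2]].
Leading principal minors: Δ₁ = -2, Δ₂ = -32, Δ₃ = 200.
The minors fit neither the all-positive nor the alternating-sign pattern, so H is indefinite: a saddle point.

saddle point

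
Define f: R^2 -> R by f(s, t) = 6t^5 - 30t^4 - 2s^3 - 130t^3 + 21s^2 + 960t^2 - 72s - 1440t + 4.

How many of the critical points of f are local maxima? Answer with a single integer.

f separates as a function of s plus a function of t, so ∇f=0 decouples.
∂f/∂s = -6(s - 4)(s - 3) = 0 at s ∈ {3, 4}; ∂f/∂t = 30(t - 4)(t - 3)(t - 1)(t + 4) = 0 at t ∈ {-4, 1, 3, 4}.
The Hessian is diagonal: diag(f_ss, f_tt). Second derivatives: f_ss(3)=6, f_ss(4)=-6; f_tt(-4)=-8400, f_tt(1)=900, f_tt(3)=-420, f_tt(4)=720.
Local maxima occur where both diagonal entries negative: (4, -4), (4, 3). Count: 2.

2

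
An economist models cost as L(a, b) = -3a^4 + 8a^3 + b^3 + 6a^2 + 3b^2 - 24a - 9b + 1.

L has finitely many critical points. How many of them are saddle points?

L separates as a function of a plus a function of b, so ∇L=0 decouples.
∂L/∂a = -12(a - 2)(a - 1)(a + 1) = 0 at a ∈ {-1, 1, 2}; ∂L/∂b = 3(b - 1)(b + 3) = 0 at b ∈ {-3, 1}.
The Hessian is diagonal: diag(L_aa, L_bb). Second derivatives: L_aa(-1)=-72, L_aa(1)=24, L_aa(2)=-36; L_bb(-3)=-12, L_bb(1)=12.
Saddle points occur where the two diagonal entries have opposite signs: (-1, 1), (1, -3), (2, 1). Count: 3.

3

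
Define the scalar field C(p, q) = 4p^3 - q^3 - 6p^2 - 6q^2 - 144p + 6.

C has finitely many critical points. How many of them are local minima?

1

C separates as a function of p plus a function of q, so ∇C=0 decouples.
∂C/∂p = 12(p - 4)(p + 3) = 0 at p ∈ {-3, 4}; ∂C/∂q = -3q(q + 4) = 0 at q ∈ {-4, 0}.
The Hessian is diagonal: diag(C_pp, C_qq). Second derivatives: C_pp(-3)=-84, C_pp(4)=84; C_qq(-4)=12, C_qq(0)=-12.
Local minima occur where both diagonal entries positive: (4, -4). Count: 1.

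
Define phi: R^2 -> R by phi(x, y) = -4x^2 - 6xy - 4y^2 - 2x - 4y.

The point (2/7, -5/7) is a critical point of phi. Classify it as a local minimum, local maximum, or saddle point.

The Hessian of phi is constant: H = [[-8, -6], [-6, -8]].
det(H) = (-8)·(-8) − (-6)² = 28.
det(H) > 0 and tr(H) = -16 < 0, so H is negative definite and the point is a local maximum.

local maximum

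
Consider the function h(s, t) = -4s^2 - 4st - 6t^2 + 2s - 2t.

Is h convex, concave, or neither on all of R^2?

h is quadratic, so its Hessian is the constant matrix H = [[-8, -4], [-4, -12]].
det(H) = 80, tr(H) = -20.
det(H) > 0 and tr(H) < 0, so H is negative definite everywhere: concave.

concave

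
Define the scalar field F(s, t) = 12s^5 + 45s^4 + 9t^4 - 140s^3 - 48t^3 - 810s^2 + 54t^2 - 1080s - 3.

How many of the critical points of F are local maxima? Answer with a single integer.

2

F separates as a function of s plus a function of t, so ∇F=0 decouples.
∂F/∂s = 60(s - 3)(s + 1)(s + 2)(s + 3) = 0 at s ∈ {-3, -2, -1, 3}; ∂F/∂t = 36t(t - 3)(t - 1) = 0 at t ∈ {0, 1, 3}.
The Hessian is diagonal: diag(F_ss, F_tt). Second derivatives: F_ss(-3)=-720, F_ss(-2)=300, F_ss(-1)=-480, F_ss(3)=7200; F_tt(0)=108, F_tt(1)=-72, F_tt(3)=216.
Local maxima occur where both diagonal entries negative: (-3, 1), (-1, 1). Count: 2.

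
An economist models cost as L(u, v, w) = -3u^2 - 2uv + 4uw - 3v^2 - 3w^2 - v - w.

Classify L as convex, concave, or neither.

concave

L is quadratic, so its Hessian is the constant matrix H = [[-6, -2, 4], [-2, -6, 0], [4, 0, -6]].
Leading principal minors: -6, 32, -96.
Signs alternate −, +, − ⇒ H ≺ 0 ⇒ concave.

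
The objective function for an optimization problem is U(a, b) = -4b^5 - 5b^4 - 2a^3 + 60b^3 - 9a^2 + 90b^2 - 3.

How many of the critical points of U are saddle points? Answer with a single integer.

4

U separates as a function of a plus a function of b, so ∇U=0 decouples.
∂U/∂a = -6a(a + 3) = 0 at a ∈ {-3, 0}; ∂U/∂b = -20b(b - 3)(b + 1)(b + 3) = 0 at b ∈ {-3, -1, 0, 3}.
The Hessian is diagonal: diag(U_aa, U_bb). Second derivatives: U_aa(-3)=18, U_aa(0)=-18; U_bb(-3)=720, U_bb(-1)=-160, U_bb(0)=180, U_bb(3)=-1440.
Saddle points occur where the two diagonal entries have opposite signs: (-3, -1), (-3, 3), (0, -3), (0, 0). Count: 4.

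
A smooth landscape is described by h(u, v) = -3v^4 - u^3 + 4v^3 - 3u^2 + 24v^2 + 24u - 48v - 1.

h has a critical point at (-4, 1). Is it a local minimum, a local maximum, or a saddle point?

The mixed partial ∂²h/∂u∂v is 0, so the Hessian at any point is diag(h_uu, h_vv) = diag(-6(u + 1), 12(-3v^2 + 2v + 4)).
At (-4, 1): H = diag(18, 36).
Both eigenvalues are positive, so H is positive definite: a local minimum.

local minimum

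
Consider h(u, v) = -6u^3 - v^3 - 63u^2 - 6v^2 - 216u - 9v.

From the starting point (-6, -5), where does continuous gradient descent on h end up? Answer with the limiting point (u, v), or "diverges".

(-4, -3)

h is separable, so gradient descent decouples: u follows -∂h/∂u, v follows -∂h/∂v.
∂h/∂u = -18(u + 3)(u + 4); at u=-6 this is -108, so u increases.
∂h/∂v = -3(v + 1)(v + 3); at v=-5 this is -24, so v increases.
u converges to its nearest critical value -4 (a local min of the u-part); v converges to -3. The iterate converges to (-4, -3).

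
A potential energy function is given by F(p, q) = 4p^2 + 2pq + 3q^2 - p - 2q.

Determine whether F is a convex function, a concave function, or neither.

F is quadratic, so its Hessian is the constant matrix H = [[8, 2], [2, 6]].
det(H) = 44, tr(H) = 14.
det(H) > 0 and tr(H) > 0, so H is positive definite everywhere: convex.

convex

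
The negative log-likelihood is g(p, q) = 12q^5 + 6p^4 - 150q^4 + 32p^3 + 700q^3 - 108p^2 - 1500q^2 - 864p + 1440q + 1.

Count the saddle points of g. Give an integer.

g separates as a function of p plus a function of q, so ∇g=0 decouples.
∂g/∂p = 24(p - 3)(p + 3)(p + 4) = 0 at p ∈ {-4, -3, 3}; ∂g/∂q = 60(q - 4)(q - 3)(q - 2)(q - 1) = 0 at q ∈ {1, 2, 3, 4}.
The Hessian is diagonal: diag(g_pp, g_qq). Second derivatives: g_pp(-4)=168, g_pp(-3)=-144, g_pp(3)=1008; g_qq(1)=-360, g_qq(2)=120, g_qq(3)=-120, g_qq(4)=360.
Saddle points occur where the two diagonal entries have opposite signs: (-4, 1), (-4, 3), (-3, 2), (-3, 4), (3, 1), (3, 3). Count: 6.

6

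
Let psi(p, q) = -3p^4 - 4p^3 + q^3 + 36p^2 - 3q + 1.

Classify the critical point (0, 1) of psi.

local minimum

The mixed partial ∂²psi/∂p∂q is 0, so the Hessian at any point is diag(psi_pp, psi_qq) = diag(12(-3p^2 - 2p + 6), 6q).
At (0, 1): H = diag(72, 6).
Both eigenvalues are positive, so H is positive definite: a local minimum.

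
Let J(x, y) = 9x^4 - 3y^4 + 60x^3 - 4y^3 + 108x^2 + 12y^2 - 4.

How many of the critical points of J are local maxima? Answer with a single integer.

J separates as a function of x plus a function of y, so ∇J=0 decouples.
∂J/∂x = 36x(x + 2)(x + 3) = 0 at x ∈ {-3, -2, 0}; ∂J/∂y = -12y(y - 1)(y + 2) = 0 at y ∈ {-2, 0, 1}.
The Hessian is diagonal: diag(J_xx, J_yy). Second derivatives: J_xx(-3)=108, J_xx(-2)=-72, J_xx(0)=216; J_yy(-2)=-72, J_yy(0)=24, J_yy(1)=-36.
Local maxima occur where both diagonal entries negative: (-2, -2), (-2, 1). Count: 2.

2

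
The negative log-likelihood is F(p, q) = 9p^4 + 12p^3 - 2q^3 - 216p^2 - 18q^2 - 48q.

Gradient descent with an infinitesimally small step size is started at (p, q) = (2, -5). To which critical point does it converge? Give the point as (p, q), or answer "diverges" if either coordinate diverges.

F is separable, so gradient descent decouples: p follows -∂F/∂p, q follows -∂F/∂q.
∂F/∂p = 36p(p - 3)(p + 4); at p=2 this is -432, so p increases.
∂F/∂q = -6(q + 2)(q + 4); at q=-5 this is -18, so q increases.
p converges to its nearest critical value 3 (a local min of the p-part); q converges to -4. The iterate converges to (3, -4).

(3, -4)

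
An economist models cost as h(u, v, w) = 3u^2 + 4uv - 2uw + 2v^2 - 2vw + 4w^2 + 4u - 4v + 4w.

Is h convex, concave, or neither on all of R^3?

convex

h is quadratic, so its Hessian is the constant matrix H = [[6, 4, -2], [4, 4, -2], [-2, -2, 8]].
Leading principal minors: 6, 8, 56.
All positive ⇒ H ≻ 0 ⇒ convex.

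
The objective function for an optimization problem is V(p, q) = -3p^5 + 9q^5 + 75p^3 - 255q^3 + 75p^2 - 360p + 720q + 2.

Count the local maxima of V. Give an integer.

4

V separates as a function of p plus a function of q, so ∇V=0 decouples.
∂V/∂p = -15(p - 4)(p - 1)(p + 2)(p + 3) = 0 at p ∈ {-3, -2, 1, 4}; ∂V/∂q = 45(q - 4)(q - 1)(q + 1)(q + 4) = 0 at q ∈ {-4, -1, 1, 4}.
The Hessian is diagonal: diag(V_pp, V_qq). Second derivatives: V_pp(-3)=420, V_pp(-2)=-270, V_pp(1)=540, V_pp(4)=-1890; V_qq(-4)=-5400, V_qq(-1)=1350, V_qq(1)=-1350, V_qq(4)=5400.
Local maxima occur where both diagonal entries negative: (-2, -4), (-2, 1), (4, -4), (4, 1). Count: 4.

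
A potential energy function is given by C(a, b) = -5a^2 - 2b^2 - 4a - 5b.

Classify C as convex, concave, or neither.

C is quadratic, so its Hessian is the constant matrix H = [[-10, 0], [0, -4]].
det(H) = 40, tr(H) = -14.
det(H) > 0 and tr(H) < 0, so H is negative definite everywhere: concave.

concave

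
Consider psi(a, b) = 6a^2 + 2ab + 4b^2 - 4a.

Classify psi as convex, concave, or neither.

convex

psi is quadratic, so its Hessian is the constant matrix H = [[12, 2], [2, 8]].
det(H) = 92, tr(H) = 20.
det(H) > 0 and tr(H) > 0, so H is positive definite everywhere: convex.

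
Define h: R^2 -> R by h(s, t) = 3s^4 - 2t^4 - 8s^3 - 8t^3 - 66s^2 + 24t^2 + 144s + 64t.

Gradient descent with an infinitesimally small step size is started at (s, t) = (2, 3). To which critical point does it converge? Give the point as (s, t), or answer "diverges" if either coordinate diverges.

h is separable, so gradient descent decouples: s follows -∂h/∂s, t follows -∂h/∂t.
∂h/∂s = 12(s - 4)(s - 1)(s + 3); at s=2 this is -120, so s increases.
∂h/∂t = -8(t - 2)(t + 1)(t + 4); at t=3 this is -224, so t increases.
The t-coordinate has no critical point in that direction and runs off to infinity.

diverges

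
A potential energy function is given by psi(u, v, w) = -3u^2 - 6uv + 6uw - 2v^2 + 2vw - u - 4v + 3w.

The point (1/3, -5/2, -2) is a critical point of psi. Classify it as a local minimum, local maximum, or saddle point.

saddle point

The Hessian is constant: H = [[-6, -6, 6], [-6, -4, 2], [6, 2, 0]].
Leading principal minors: Δ₁ = -6, Δ₂ = -12, Δ₃ = 24.
The minors fit neither the all-positive nor the alternating-sign pattern, so H is indefinite: a saddle point.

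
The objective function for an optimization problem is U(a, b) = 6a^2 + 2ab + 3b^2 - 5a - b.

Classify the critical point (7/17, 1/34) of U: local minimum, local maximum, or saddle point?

The Hessian of U is constant: H = [[12, 2], [2, 6]].
det(H) = 12·6 − 2² = 68.
det(H) > 0 and tr(H) = 18 > 0, so H is positive definite and the point is a local minimum.

local minimum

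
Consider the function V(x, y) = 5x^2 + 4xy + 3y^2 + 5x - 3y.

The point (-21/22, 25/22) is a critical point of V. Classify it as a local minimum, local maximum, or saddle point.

local minimum

The Hessian of V is constant: H = [[10, 4], [4, 6]].
det(H) = 10·6 − 4² = 44.
det(H) > 0 and tr(H) = 16 > 0, so H is positive definite and the point is a local minimum.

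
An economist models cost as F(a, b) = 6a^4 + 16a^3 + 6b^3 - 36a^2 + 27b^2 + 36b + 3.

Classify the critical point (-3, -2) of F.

The mixed partial ∂²F/∂a∂b is 0, so the Hessian at any point is diag(F_aa, F_bb) = diag(24(3a^2 + 4a - 3), 18(2b + 3)).
At (-3, -2): H = diag(288, -18).
The eigenvalues have opposite signs, so H is indefinite: a saddle point.

saddle point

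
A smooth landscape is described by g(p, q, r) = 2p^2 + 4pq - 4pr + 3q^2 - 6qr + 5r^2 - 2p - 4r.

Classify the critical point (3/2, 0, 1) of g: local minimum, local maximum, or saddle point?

The Hessian is constant: H = [[4, 4, -4], [4, 6, -6], [-4, -6, 10]].
Leading principal minors: Δ₁ = 4, Δ₂ = 8, Δ₃ = 32.
All leading minors are positive, so H is positive definite: a local minimum.

local minimum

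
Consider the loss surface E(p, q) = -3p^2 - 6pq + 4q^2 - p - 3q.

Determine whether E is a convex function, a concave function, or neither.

neither

E is quadratic, so its Hessian is the constant matrix H = [[-6, -6], [-6, 8]].
det(H) = -84, tr(H) = 2.
det(H) < 0, so H is indefinite: neither convex nor concave.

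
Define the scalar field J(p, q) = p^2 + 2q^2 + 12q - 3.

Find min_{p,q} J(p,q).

-21

J(p,q) separates as A(p) + B(q) − 3, so its minimum is min A + min B − 3.
A'(p) = 2p vanishes at p ∈ {0}; B'(q) = 4q + 12 vanishes at q ∈ {-3}.
Local minima of A (where A''>0): A(0)=0. Local minima of B: B(-3)=-18.
So the global minimum of J is A(0) + B(-3) − 3 = 0 − 18 − 3 = -21, attained at (0, -3).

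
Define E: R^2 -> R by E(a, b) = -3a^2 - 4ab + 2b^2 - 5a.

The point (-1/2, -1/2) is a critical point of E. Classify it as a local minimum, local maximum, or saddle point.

The Hessian of E is constant: H = [[-6, -4], [-4, 4]].
det(H) = (-6)·4 − (-4)² = -40.
Since det(H) < 0, H is indefinite and the critical point is a saddle point.

saddle point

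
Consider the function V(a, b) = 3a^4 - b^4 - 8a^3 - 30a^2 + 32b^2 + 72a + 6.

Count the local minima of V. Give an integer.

2

V separates as a function of a plus a function of b, so ∇V=0 decouples.
∂V/∂a = 12(a - 3)(a - 1)(a + 2) = 0 at a ∈ {-2, 1, 3}; ∂V/∂b = -4b(b - 4)(b + 4) = 0 at b ∈ {-4, 0, 4}.
The Hessian is diagonal: diag(V_aa, V_bb). Second derivatives: V_aa(-2)=180, V_aa(1)=-72, V_aa(3)=120; V_bb(-4)=-128, V_bb(0)=64, V_bb(4)=-128.
Local minima occur where both diagonal entries positive: (-2, 0), (3, 0). Count: 2.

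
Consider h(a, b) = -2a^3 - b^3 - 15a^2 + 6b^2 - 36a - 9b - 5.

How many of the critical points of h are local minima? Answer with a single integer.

h separates as a function of a plus a function of b, so ∇h=0 decouples.
∂h/∂a = -6(a + 2)(a + 3) = 0 at a ∈ {-3, -2}; ∂h/∂b = -3(b - 3)(b - 1) = 0 at b ∈ {1, 3}.
The Hessian is diagonal: diag(h_aa, h_bb). Second derivatives: h_aa(-3)=6, h_aa(-2)=-6; h_bb(1)=6, h_bb(3)=-6.
Local minima occur where both diagonal entries positive: (-3, 1). Count: 1.

1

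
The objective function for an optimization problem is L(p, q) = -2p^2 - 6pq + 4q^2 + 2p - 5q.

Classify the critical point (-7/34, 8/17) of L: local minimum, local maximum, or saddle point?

The Hessian of L is constant: H = [[-4, -6], [-6, 8]].
det(H) = (-4)·8 − (-6)² = -68.
Since det(H) < 0, H is indefinite and the critical point is a saddle point.

saddle point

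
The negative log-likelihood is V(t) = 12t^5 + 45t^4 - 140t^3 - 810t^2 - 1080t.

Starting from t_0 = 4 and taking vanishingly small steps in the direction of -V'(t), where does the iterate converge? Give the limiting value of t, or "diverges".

3

V'(t) = 60(t - 3)(t + 1)(t + 2)(t + 3), so V'(4) = 12600.
Gradient descent moves in the -V' direction, i.e. t is decreasing.
The nearest critical point in that direction is t = 3, where V'' = 7200 > 0 (a local minimum). The iterate converges there.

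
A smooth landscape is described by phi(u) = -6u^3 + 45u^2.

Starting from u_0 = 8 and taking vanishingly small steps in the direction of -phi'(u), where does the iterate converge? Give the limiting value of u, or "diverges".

diverges

phi'(u) = -18u(u - 5), so phi'(8) = -432.
Gradient descent moves in the -phi' direction, i.e. u is increasing.
There is no critical point above u=8, and phi' keeps the same sign, so the iterate runs off to +∞.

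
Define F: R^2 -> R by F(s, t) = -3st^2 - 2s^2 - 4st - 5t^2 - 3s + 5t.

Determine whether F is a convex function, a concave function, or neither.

neither

The term -3st^2 is cubic, so the Hessian is not constant.
∂²F/∂t² = -6s - 10, which takes both signs as s varies (negative for sufficiently large s). A diagonal entry of the Hessian changing sign means the Hessian is neither positive- nor negative-semidefinite on all of R^2.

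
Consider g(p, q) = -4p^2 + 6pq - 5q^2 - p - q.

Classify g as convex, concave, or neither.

g is quadratic, so its Hessian is the constant matrix H = [[-8, 6], [6, -10]].
det(H) = 44, tr(H) = -18.
det(H) > 0 and tr(H) < 0, so H is negative definite everywhere: concave.

concave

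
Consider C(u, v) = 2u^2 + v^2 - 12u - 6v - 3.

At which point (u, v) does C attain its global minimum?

C(u,v) separates as P(u) + Q(v) − 3, so its minimum is min P + min Q − 3.
P'(u) = 4u - 12 vanishes at u ∈ {3}; Q'(v) = 2v - 6 vanishes at v ∈ {3}.
Local minima of P (where P''>0): P(3)=-18. Local minima of Q: Q(3)=-9.
So the global minimum of C is P(3) + Q(3) − 3 = -18 − 9 − 3 = -30, attained at (3, 3).

(3, 3)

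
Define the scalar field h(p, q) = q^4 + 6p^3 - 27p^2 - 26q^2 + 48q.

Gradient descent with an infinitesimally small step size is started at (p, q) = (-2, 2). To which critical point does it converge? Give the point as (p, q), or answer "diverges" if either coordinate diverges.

h is separable, so gradient descent decouples: p follows -∂h/∂p, q follows -∂h/∂q.
∂h/∂p = 18p(p - 3); at p=-2 this is 180, so p decreases.
∂h/∂q = 4(q - 3)(q - 1)(q + 4); at q=2 this is -24, so q increases.
The p-coordinate has no critical point in that direction and runs off to infinity.

diverges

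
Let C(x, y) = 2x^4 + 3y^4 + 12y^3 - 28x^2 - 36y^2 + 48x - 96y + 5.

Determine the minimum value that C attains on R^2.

-421

C(x,y) separates as P(x) + Q(y) + 5, so its minimum is min P + min Q + 5.
P'(x) = 8(x - 2)(x - 1)(x + 3) vanishes at x ∈ {-3, 1, 2}; Q'(y) = 12(y - 2)(y + 1)(y + 4) vanishes at y ∈ {-4, -1, 2}.
Local minima of P (where P''>0): P(-3)=-234, P(2)=16. Local minima of Q: Q(-4)=-192, Q(2)=-192.
So the global minimum of C is P(-3) + Q(-4) + 5 = -234 − 192 + 5 = -421, attained at (-3, -4).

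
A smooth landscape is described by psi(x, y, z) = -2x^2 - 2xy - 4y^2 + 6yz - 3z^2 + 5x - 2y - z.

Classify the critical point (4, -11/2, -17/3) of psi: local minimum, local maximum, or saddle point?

The Hessian is constant: H = [[-4, -2, 0], [-2, -8, 6], [0, 6, -6]].
Leading principal minors: Δ₁ = -4, Δ₂ = 28, Δ₃ = -24.
The minors alternate sign starting negative (−, +, −), so H is negative definite: a local maximum.

local maximum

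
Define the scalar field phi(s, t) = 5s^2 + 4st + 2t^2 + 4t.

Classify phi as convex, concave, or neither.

phi is quadratic, so its Hessian is the constant matrix H = [[10, 4], [4, 4]].
det(H) = 24, tr(H) = 14.
det(H) > 0 and tr(H) > 0, so H is positive definite everywhere: convex.

convex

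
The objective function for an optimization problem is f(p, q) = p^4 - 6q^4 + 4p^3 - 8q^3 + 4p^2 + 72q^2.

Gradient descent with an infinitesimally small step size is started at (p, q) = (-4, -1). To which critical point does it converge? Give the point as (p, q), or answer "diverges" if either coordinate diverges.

(-2, 0)

f is separable, so gradient descent decouples: p follows -∂f/∂p, q follows -∂f/∂q.
∂f/∂p = 4p(p + 1)(p + 2); at p=-4 this is -96, so p increases.
∂f/∂q = -24q(q - 2)(q + 3); at q=-1 this is -144, so q increases.
p converges to its nearest critical value -2 (a local min of the p-part); q converges to 0. The iterate converges to (-2, 0).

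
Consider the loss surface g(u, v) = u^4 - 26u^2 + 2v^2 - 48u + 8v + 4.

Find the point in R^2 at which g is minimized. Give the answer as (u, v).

g(u,v) separates as P(u) + Q(v) + 4, so its minimum is min P + min Q + 4.
P'(u) = 4(u - 4)(u + 1)(u + 3) vanishes at u ∈ {-3, -1, 4}; Q'(v) = 4v + 8 vanishes at v ∈ {-2}.
Local minima of P (where P''>0): P(-3)=-9, P(4)=-352. Local minima of Q: Q(-2)=-8.
So the global minimum of g is P(4) + Q(-2) + 4 = -352 − 8 + 4 = -356, attained at (4, -2).

(4, -2)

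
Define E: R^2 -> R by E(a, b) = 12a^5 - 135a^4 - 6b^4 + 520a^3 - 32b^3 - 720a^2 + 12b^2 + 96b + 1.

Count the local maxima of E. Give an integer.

E separates as a function of a plus a function of b, so ∇E=0 decouples.
∂E/∂a = 60a(a - 4)(a - 3)(a - 2) = 0 at a ∈ {0, 2, 3, 4}; ∂E/∂b = -24(b - 1)(b + 1)(b + 4) = 0 at b ∈ {-4, -1, 1}.
The Hessian is diagonal: diag(E_aa, E_bb). Second derivatives: E_aa(0)=-1440, E_aa(2)=240, E_aa(3)=-180, E_aa(4)=480; E_bb(-4)=-360, E_bb(-1)=144, E_bb(1)=-240.
Local maxima occur where both diagonal entries negative: (0, -4), (0, 1), (3, -4), (3, 1). Count: 4.

4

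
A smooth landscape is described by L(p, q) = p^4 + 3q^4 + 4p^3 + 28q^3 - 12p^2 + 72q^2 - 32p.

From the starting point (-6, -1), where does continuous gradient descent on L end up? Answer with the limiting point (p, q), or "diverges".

(-4, 0)

L is separable, so gradient descent decouples: p follows -∂L/∂p, q follows -∂L/∂q.
∂L/∂p = 4(p - 2)(p + 1)(p + 4); at p=-6 this is -320, so p increases.
∂L/∂q = 12q(q + 3)(q + 4); at q=-1 this is -72, so q increases.
p converges to its nearest critical value -4 (a local min of the p-part); q converges to 0. The iterate converges to (-4, 0).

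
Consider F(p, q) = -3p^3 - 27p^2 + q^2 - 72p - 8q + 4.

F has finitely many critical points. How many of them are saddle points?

1

F separates as a function of p plus a function of q, so ∇F=0 decouples.
∂F/∂p = -9(p + 2)(p + 4) = 0 at p ∈ {-4, -2}; ∂F/∂q = 2(q - 4) = 0 at q ∈ {4}.
The Hessian is diagonal: diag(F_pp, F_qq). Second derivatives: F_pp(-4)=18, F_pp(-2)=-18; F_qq(4)=2.
Saddle points occur where the two diagonal entries have opposite signs: (-2, 4). Count: 1.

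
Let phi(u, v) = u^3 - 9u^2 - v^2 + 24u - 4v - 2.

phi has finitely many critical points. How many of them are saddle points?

1

phi separates as a function of u plus a function of v, so ∇phi=0 decouples.
∂phi/∂u = 3(u - 4)(u - 2) = 0 at u ∈ {2, 4}; ∂phi/∂v = -2(v + 2) = 0 at v ∈ {-2}.
The Hessian is diagonal: diag(phi_uu, phi_vv). Second derivatives: phi_uu(2)=-6, phi_uu(4)=6; phi_vv(-2)=-2.
Saddle points occur where the two diagonal entries have opposite signs: (4, -2). Count: 1.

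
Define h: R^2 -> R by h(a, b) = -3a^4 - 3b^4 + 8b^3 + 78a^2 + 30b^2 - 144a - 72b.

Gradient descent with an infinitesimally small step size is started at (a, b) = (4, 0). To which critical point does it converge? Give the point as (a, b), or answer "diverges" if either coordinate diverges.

h is separable, so gradient descent decouples: a follows -∂h/∂a, b follows -∂h/∂b.
∂h/∂a = -12(a - 3)(a - 1)(a + 4); at a=4 this is -288, so a increases.
∂h/∂b = -12(b - 3)(b - 1)(b + 2); at b=0 this is -72, so b increases.
The a-coordinate has no critical point in that direction and runs off to infinity.

diverges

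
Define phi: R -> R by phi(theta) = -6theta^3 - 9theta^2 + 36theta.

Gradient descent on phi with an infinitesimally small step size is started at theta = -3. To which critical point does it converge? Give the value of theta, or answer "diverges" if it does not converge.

phi'(theta) = -18(theta - 1)(theta + 2), so phi'(-3) = -72.
Gradient descent moves in the -phi' direction, i.e. theta is increasing.
The nearest critical point in that direction is theta = -2, where phi'' = 54 > 0 (a local minimum). The iterate converges there.

-2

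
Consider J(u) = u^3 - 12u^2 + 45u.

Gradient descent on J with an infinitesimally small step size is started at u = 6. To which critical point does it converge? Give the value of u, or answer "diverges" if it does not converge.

5

J'(u) = 3(u - 5)(u - 3), so J'(6) = 9.
Gradient descent moves in the -J' direction, i.e. u is decreasing.
The nearest critical point in that direction is u = 5, where J'' = 6 > 0 (a local minimum). The iterate converges there.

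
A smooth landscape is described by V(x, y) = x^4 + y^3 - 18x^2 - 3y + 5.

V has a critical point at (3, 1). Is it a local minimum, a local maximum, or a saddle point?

The mixed partial ∂²V/∂x∂y is 0, so the Hessian at any point is diag(V_xx, V_yy) = diag(12(x^2 - 3), 6y).
At (3, 1): H = diag(72, 6).
Both eigenvalues are positive, so H is positive definite: a local minimum.

local minimum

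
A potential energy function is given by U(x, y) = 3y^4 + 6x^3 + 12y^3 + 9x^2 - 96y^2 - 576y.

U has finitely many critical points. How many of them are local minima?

U separates as a function of x plus a function of y, so ∇U=0 decouples.
∂U/∂x = 18x(x + 1) = 0 at x ∈ {-1, 0}; ∂U/∂y = 12(y - 4)(y + 3)(y + 4) = 0 at y ∈ {-4, -3, 4}.
The Hessian is diagonal: diag(U_xx, U_yy). Second derivatives: U_xx(-1)=-18, U_xx(0)=18; U_yy(-4)=96, U_yy(-3)=-84, U_yy(4)=672.
Local minima occur where both diagonal entries positive: (0, -4), (0, 4). Count: 2.

2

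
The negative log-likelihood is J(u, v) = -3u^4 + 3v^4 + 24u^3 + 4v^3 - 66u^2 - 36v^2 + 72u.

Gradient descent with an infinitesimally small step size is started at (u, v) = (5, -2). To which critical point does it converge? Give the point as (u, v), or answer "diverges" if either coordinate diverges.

J is separable, so gradient descent decouples: u follows -∂J/∂u, v follows -∂J/∂v.
∂J/∂u = -12(u - 3)(u - 2)(u - 1); at u=5 this is -288, so u increases.
∂J/∂v = 12v(v - 2)(v + 3); at v=-2 this is 96, so v decreases.
The u-coordinate has no critical point in that direction and runs off to infinity.

diverges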